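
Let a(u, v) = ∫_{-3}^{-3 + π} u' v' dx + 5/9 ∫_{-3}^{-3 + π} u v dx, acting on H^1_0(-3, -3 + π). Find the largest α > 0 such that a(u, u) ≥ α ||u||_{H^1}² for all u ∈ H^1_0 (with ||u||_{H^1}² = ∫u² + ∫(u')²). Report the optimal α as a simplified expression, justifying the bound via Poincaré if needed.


α = 7/9

Coercivity of a(·,·) on H^1_0(-3, -3 + π) means a(u, u) ≥ α ||u||_{H^1}² for every u ∈ H^1_0.
The interval has length L = π, and Poincaré/coercivity depend only on L. Here a(u, u) = ∫(u')² + (5/9)·∫u².
Here 0 < c = 5/9 < 1. The condition a(u,u) ≥ α||u||_{H^1}² reads (1−α)∫(u')² ≥ (α−c)∫u². Any admissible α is ≤ 1 (rapidly oscillating u have ∫u²/∫(u')² → 0), and α = 1 would force 0 ≥ (1−c)∫u², impossible since c < 1; so 1−α > 0. By the sharp Poincaré inequality on H^1_0 of an interval of length L, ∫(u')² ≥ (π/L)²∫u² with equality for the first sine mode sin(π(x−x₀)/L) (x₀ the left endpoint), so the inequality holds for all u iff (1−α)(π/L)² ≥ α − c, i.e. α ≤ ((π/L)² + c)/((π/L)² + 1) = (1 + c(L/π)²)/(1 + (L/π)²). With (π/L)² = 1 and c = 5/9, the largest admissible constant is α = ((π/L)² + c)/((π/L)² + 1).
Simplifying, α = 7/9.


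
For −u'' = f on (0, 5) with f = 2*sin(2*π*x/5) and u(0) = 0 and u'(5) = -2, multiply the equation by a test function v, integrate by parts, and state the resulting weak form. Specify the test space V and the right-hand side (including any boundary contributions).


V = {v ∈ H^1(0, 5) : v(0) = 0} (test functions vanish at x = 0 where u is specified); weak form: ∫_0^5 u'v' dx = ∫_0^5 (2*sin(2*π*x/5)) v dx − 2·v(5) for all v ∈ V.

Multiply both sides by a test function v and integrate from 0 to 5:
  ∫_0^5 −u''(x) v(x) dx = ∫_0^5 f(x) v(x) dx.
Integrate the LHS by parts once:
  ∫_0^5 −u'' v dx = −[u'(x) v(x)]_0^5 + ∫_0^5 u'(x) v'(x) dx.
Thus ∫_0^5 u'(x) v'(x) dx = ∫_0^5 f(x) v(x) dx + [u'(x) v(x)]_0^5.
Choose V so that boundary terms are either known or forced to vanish.
Mixed BC: u(0) = 0 (Dirichlet) and u'(5) = -2 (Neumann). Define V = {v ∈ H^1(0, 5) : v(0) = 0}. Then [u' v]_0^5 = u'(5)·v(5) − u'(0)·0 = − 2·v(5).
Weak formulation: find u (satisfying any essential BC) such that ∫_0^5 u'(x) v'(x) dx = ∫_0^5 f v dx − 2·v(5) for all v ∈ V (Dirichlet at 0 absorbed into V; Neumann datum at x = 5 contributes the boundary term).
Substituting f(x) = 2*sin(2*π*x/5), the right-hand side is ∫_0^5 (2*sin(2*π*x/5)) v dx − 2·v(5).


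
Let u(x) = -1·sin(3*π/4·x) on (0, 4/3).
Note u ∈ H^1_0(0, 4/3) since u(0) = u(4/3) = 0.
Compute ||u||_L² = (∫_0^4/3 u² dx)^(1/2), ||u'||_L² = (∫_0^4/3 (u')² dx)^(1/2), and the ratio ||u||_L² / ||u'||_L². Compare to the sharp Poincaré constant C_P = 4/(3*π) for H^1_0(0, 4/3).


||u||_L² / ||u'||_L² = 4/(3*π) = C_P.

u(x) = -1·sin(3*π/4·x), so u'(x) = -3*π*cos(3*π*x/4)/4.
Writing u(x) = A·sin(kπx/L) with A = -1 and k = 1, use ∫_0^L sin²(kπx/L) dx = L/2 and ∫_0^L cos²(kπx/L) dx = L/2.
u² = 1·sin²(3*π/4·x) and (u')² = 9*π^2/16·cos²(3*π/4·x), and each of sin², cos² integrates to L/2 = 2/3 over (0, 4/3).
∫_0^4/3 u² dx = 2/3, so ||u||_L² = sqrt(6)/3.
∫_0^4/3 (u')² dx = 3*π^2/8, so ||u'||_L² = sqrt(6)*π/4.
Ratio ||u||_L² / ||u'||_L² = 4/(3*π).
Sharp Poincaré constant on H^1_0(0, 4/3) is C_P = L/π = 4/(3*π), achieved by sin(3*π/4·x).
This is the k = 1 eigenfunction (up to amplitude), so the ratio equals the sharp Poincaré constant exactly.


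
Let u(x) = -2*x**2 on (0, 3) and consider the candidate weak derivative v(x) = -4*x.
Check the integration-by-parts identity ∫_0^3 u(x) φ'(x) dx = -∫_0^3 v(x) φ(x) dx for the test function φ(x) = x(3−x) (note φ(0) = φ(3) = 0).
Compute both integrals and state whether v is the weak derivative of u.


LHS = 27, RHS = 27. Yes, v = u' weakly.

u(x) = -2*x**2, classical derivative u'(x) = -4*x.
φ(x) = x(3−x), so φ'(x) = 3 - 2*x.
Note φ(0) = φ(3) = 0, so the boundary term u·φ vanishes.
LHS = ∫_0^3 u(x) φ'(x) dx = ∫_0^3 (4*x^3 - 6*x^2) dx. Term by term:
  ∫_0^3 4*x^3 dx = 81;  ∫_0^3 -6*x^2 dx = -54.
Sum: 81 − 54 = 27.
So LHS = 27.
∫_0^3 v(x) φ(x) dx = ∫_0^3 (4*x^3 - 12*x^2) dx. Term by term:
  ∫_0^3 4*x^3 dx = 81;  ∫_0^3 -12*x^2 dx = -108.
Sum: 81 − 108 = -27.
So RHS = -∫_0^3 v(x) φ(x) dx = 27.
LHS = RHS, so the identity holds for this test φ.
Moreover u is smooth here and v(x) = u'(x) = -4*x pointwise, so the identity holds for every test function. Hence v is the weak derivative of u.


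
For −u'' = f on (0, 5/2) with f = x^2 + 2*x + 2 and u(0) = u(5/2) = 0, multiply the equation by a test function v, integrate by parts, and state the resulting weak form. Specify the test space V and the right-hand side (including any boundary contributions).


V = H^1_0(0, 5/2) (so v(0) = v(5/2) = 0); weak form: ∫_0^5/2 u'v' dx = ∫_0^5/2 (x^2 + 2*x + 2) v dx for all v ∈ V.

Multiply both sides by a test function v and integrate from 0 to 5/2:
  ∫_0^5/2 −u''(x) v(x) dx = ∫_0^5/2 f(x) v(x) dx.
Integrate the LHS by parts once:
  ∫_0^5/2 −u'' v dx = −[u'(x) v(x)]_0^5/2 + ∫_0^5/2 u'(x) v'(x) dx.
Thus ∫_0^5/2 u'(x) v'(x) dx = ∫_0^5/2 f(x) v(x) dx + [u'(x) v(x)]_0^5/2.
Choose V so that boundary terms are either known or forced to vanish.
u is Dirichlet: u(0) = u(5/2) = 0. Let V = H^1_0(0, 5/2); then v(0) = v(5/2) = 0, and [u' v]_0^5/2 = 0.
Weak formulation: find u (satisfying any essential BC) such that ∫_0^5/2 u'(x) v'(x) dx = ∫_0^5/2 f v dx for all v ∈ V.
Substituting f(x) = x^2 + 2*x + 2, the right-hand side is ∫_0^5/2 (x^2 + 2*x + 2) v dx.


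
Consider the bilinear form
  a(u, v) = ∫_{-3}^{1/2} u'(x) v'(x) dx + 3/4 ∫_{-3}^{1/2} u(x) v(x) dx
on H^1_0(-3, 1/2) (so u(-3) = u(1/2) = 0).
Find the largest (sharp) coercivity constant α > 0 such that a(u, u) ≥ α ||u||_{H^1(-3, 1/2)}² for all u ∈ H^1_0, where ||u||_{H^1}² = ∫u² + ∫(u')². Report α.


α = (147 + 16*π^2)/(4*(4*π^2 + 49))

Coercivity of a(·,·) on H^1_0(-3, 1/2) means a(u, u) ≥ α ||u||_{H^1}² for every u ∈ H^1_0.
The interval has length L = 7/2, and Poincaré/coercivity depend only on L. Here a(u, u) = ∫(u')² + (3/4)·∫u².
Here 0 < c = 3/4 < 1. The condition a(u,u) ≥ α||u||_{H^1}² reads (1−α)∫(u')² ≥ (α−c)∫u². Any admissible α is ≤ 1 (rapidly oscillating u have ∫u²/∫(u')² → 0), and α = 1 would force 0 ≥ (1−c)∫u², impossible since c < 1; so 1−α > 0. By the sharp Poincaré inequality on H^1_0 of an interval of length L, ∫(u')² ≥ (π/L)²∫u² with equality for the first sine mode sin(π(x−x₀)/L) (x₀ the left endpoint), so the inequality holds for all u iff (1−α)(π/L)² ≥ α − c, i.e. α ≤ ((π/L)² + c)/((π/L)² + 1) = (1 + c(L/π)²)/(1 + (L/π)²). With (π/L)² = 4*π^2/49 and c = 3/4, the largest admissible constant is α = ((π/L)² + c)/((π/L)² + 1).
Simplifying, α = (147 + 16*π^2)/(4*(4*π^2 + 49)).


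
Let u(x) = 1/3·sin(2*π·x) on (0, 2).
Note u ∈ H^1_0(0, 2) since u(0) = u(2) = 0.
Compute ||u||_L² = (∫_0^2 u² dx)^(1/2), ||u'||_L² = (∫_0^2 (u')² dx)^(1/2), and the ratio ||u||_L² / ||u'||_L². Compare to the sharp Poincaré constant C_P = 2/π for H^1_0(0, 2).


||u||_L² / ||u'||_L² = 1/(2*π) < C_P = 2/π.

u(x) = 1/3·sin(2*π·x), so u'(x) = 2*π*cos(2*π*x)/3.
Writing u(x) = A·sin(kπx/L) with A = 1/3 and k = 4, use ∫_0^L sin²(kπx/L) dx = L/2 and ∫_0^L cos²(kπx/L) dx = L/2.
u² = 1/9·sin²(2*π·x) and (u')² = 4*π^2/9·cos²(2*π·x), and each of sin², cos² integrates to L/2 = 1 over (0, 2).
∫_0^2 u² dx = 1/9, so ||u||_L² = 1/3.
∫_0^2 (u')² dx = 4*π^2/9, so ||u'||_L² = 2*π/3.
Ratio ||u||_L² / ||u'||_L² = 1/(2*π).
Sharp Poincaré constant on H^1_0(0, 2) is C_P = L/π = 2/π, achieved by sin(π/2·x).
This is the k = 4 harmonic; the ratio L/(kπ) is strictly less than C_P = L/π, consistent with the sharp inequality ||u||_L² ≤ C_P ||u'||_L².


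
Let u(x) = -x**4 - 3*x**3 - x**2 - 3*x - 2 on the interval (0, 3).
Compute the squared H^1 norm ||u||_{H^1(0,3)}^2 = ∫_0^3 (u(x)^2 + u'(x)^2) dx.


||u||_{H^1}^2 = 950511/28

The H^1 norm (squared) on an interval (0, L) is
  ||u||_{H^1}^2 = ∫_0^L u(x)^2 dx + ∫_0^L u'(x)^2 dx.
Compute u'(x) = -4*x**3 - 9*x**2 - 2*x - 3.
Then u(x)^2 = x**8 + 6*x**7 + 11*x**6 + 12*x**5 + 23*x**4 + 18*x**3 + 13*x**2 + 12*x + 4 and u'(x)^2 = 16*x**6 + 72*x**5 + 97*x**4 + 60*x**3 + 58*x**2 + 12*x + 9.
Integrate each monomial from 0 to 3 using ∫_0^3 c·x^n dx = c·3^(n+1)/(n+1):
  ∫_0^3 u(x)^2 dx = ∫_0^3 (x^8 + 6*x^7 + 11*x^6 + 12*x^5 + 23*x^4 + 18*x^3 + 13*x^2 + 12*x + 4) dx. Term by term:
    ∫_0^3 x^8 dx = 2187;  ∫_0^3 6*x^7 dx = 19683/4;  ∫_0^3 11*x^6 dx = 24057/7;
    ∫_0^3 12*x^5 dx = 1458;  ∫_0^3 23*x^4 dx = 5589/5;  ∫_0^3 18*x^3 dx = 729/2;
    ∫_0^3 13*x^2 dx = 117;  ∫_0^3 12*x dx = 54;  ∫_0^3 4 dx = 12.
  Sum: 2187 + 19683/4 + 24057/7 + 1458 + 5589/5 + 729/2 + 117 + 54 + 12 = 1913487/140.
  ∫_0^3 u'(x)^2 dx = ∫_0^3 (16*x^6 + 72*x^5 + 97*x^4 + 60*x^3 + 58*x^2 + 12*x + 9) dx. Term by term:
    ∫_0^3 16*x^6 dx = 34992/7;  ∫_0^3 72*x^5 dx = 8748;  ∫_0^3 97*x^4 dx = 23571/5;
    ∫_0^3 60*x^3 dx = 1215;  ∫_0^3 58*x^2 dx = 522;  ∫_0^3 12*x dx = 54;
    ∫_0^3 9 dx = 27.
  Sum: 34992/7 + 8748 + 23571/5 + 1215 + 522 + 54 + 27 = 709767/35.
Adding: ||u||_{H^1}^2 = 1913487/140 + 709767/35 = 950511/28.


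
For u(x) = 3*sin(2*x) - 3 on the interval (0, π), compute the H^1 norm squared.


||u||_{H^1(0,π)}^2 = 63*π/2

u'(x) = 6*cos(2*x).
Expand u² and (u')² and integrate term by term on (0, π), using: for integers n ≥ 1, ∫_0^π sin²(nx) dx = ∫_0^π cos²(nx) dx = π/2; for n ≠ n', ∫_0^π sin(nx)sin(n'x) dx = ∫_0^π cos(nx)cos(n'x) dx = 0; and by product-to-sum, ∫_0^π sin(nx)cos(n'x) dx = ½∫_0^π [sin((n+n')x) + sin((n−n')x)] dx, which is 0 when n+n' is even and 2n/(n²−n'²) when n+n' is odd (it need not vanish on (0, π)). For the constant mode: ∫_0^π 1 dx = π, ∫_0^π cos(nx) dx = 0, ∫_0^π sin(nx) dx = (1−(−1)^n)/n.
  u² squared terms: (-3)²·∫1 dx = 9·π = 9*π;  (3)²·∫sin(2x)² dx = 9·π/2 = 9*π/2.
  u² cross terms: 2·(-3)·(3)·∫1·sin(2x) dx = -18·(0) = 0.
  So ∫_0^π u² dx = 9*π + 9*π/2 + 0 = 27*π/2.
  (u')² squared terms: (6)²·∫cos(2x)² dx = 36·π/2 = 18*π.
  So ∫_0^π (u')² dx = 18*π.
||u||_{H^1}^2 = (27*π/2) + (18*π) = 63*π/2.


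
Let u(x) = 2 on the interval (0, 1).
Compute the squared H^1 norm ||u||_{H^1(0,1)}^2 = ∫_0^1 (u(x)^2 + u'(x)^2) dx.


||u||_{H^1}^2 = 4

The H^1 norm (squared) on an interval (0, L) is
  ||u||_{H^1}^2 = ∫_0^L u(x)^2 dx + ∫_0^L u'(x)^2 dx.
Compute u'(x) = 0.
Then u(x)^2 = 4 and u'(x)^2 = 0.
Integrate each monomial from 0 to 1 using ∫_0^1 c·x^n dx = c·1^(n+1)/(n+1):
  ∫_0^1 u(x)^2 dx = ∫_0^1 (4) dx. Term by term:
    ∫_0^1 4 dx = 4.
  ∫_0^1 u'(x)^2 dx = ∫_0^1 (0) dx. Term by term:
    ∫_0^1 0 dx = 0.
Adding: ||u||_{H^1}^2 = 4 + 0 = 4.


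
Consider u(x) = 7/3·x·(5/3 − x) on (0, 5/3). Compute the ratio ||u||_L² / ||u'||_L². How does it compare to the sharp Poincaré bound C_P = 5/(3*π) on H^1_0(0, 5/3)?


||u||_L² / ||u'||_L² = sqrt(10)/6 < C_P = 5/(3*π).

u(x) = 7/3·x·(5/3 − x), so u'(x) = 35/9 - 14*x/3.
u(x) = 7/3·x·(5/3 − x) vanishes at x = 0 and x = 5/3, so u ∈ H^1_0(0, 5/3). Differentiate via the product rule and integrate the resulting polynomials term by term.
  ∫_0^5/3 u² dx = ∫_0^5/3 (49*x^4/9 - 490*x^3/27 + 1225*x^2/81) dx. Term by term:
    ∫_0^5/3 49*x^4/9 dx = 30625/2187;  ∫_0^5/3 -490*x^3/27 dx = -153125/4374;  ∫_0^5/3 1225*x^2/81 dx = 153125/6561.
  Sum: 30625/2187 − 153125/4374 + 153125/6561 = 30625/13122.
  ∫_0^5/3 (u')² dx = ∫_0^5/3 (196*x^2/9 - 980*x/27 + 1225/81) dx. Term by term:
    ∫_0^5/3 196*x^2/9 dx = 24500/729;  ∫_0^5/3 -980*x/27 dx = -12250/243;  ∫_0^5/3 1225/81 dx = 6125/243.
  Sum: 24500/729 − 12250/243 + 6125/243 = 6125/729.
∫_0^5/3 u² dx = 30625/13122, so ||u||_L² = 175*sqrt(2)/162.
∫_0^5/3 (u')² dx = 6125/729, so ||u'||_L² = 35*sqrt(5)/27.
Ratio ||u||_L² / ||u'||_L² = sqrt(10)/6.
Sharp Poincaré constant on H^1_0(0, 5/3) is C_P = L/π = 5/(3*π), achieved by sin(3*π/5·x).
A polynomial bump cannot attain the sharp Poincaré constant (only the first sine eigenfunction does), so the ratio is strictly less than C_P, consistent with ||u||_L² ≤ C_P ||u'||_L².


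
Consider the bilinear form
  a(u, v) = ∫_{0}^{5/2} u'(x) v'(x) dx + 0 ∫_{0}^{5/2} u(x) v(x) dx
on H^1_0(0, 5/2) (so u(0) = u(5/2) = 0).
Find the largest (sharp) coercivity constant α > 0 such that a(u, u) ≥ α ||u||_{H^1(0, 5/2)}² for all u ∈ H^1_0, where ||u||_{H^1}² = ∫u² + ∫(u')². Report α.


α = 4*π^2/(25 + 4*π^2)

Coercivity of a(·,·) on H^1_0(0, 5/2) means a(u, u) ≥ α ||u||_{H^1}² for every u ∈ H^1_0.
The interval has length L = 5/2, and Poincaré/coercivity depend only on L. Here a(u, u) = ∫(u')² + (0)·∫u².
Here c = 0, so a(u,u) = ∫(u')² alone. The condition a(u,u) ≥ α||u||_{H^1}² reads (1−α)∫(u')² ≥ (α−c)∫u². Any admissible α is ≤ 1 (rapidly oscillating u have ∫u²/∫(u')² → 0), and α = 1 would force 0 ≥ (1−c)∫u², impossible since c < 1; so 1−α > 0. By the sharp Poincaré inequality on H^1_0 of an interval of length L, ∫(u')² ≥ (π/L)²∫u² with equality for the first sine mode sin(π(x−x₀)/L) (x₀ the left endpoint), so the inequality holds for all u iff (1−α)(π/L)² ≥ α − c, i.e. α ≤ ((π/L)² + c)/((π/L)² + 1) = (1 + c(L/π)²)/(1 + (L/π)²). (Direct route, valid since c ≤ 0: Poincaré gives c∫u² ≥ c(L/π)²∫(u')², so a(u,u) ≥ (1 + c(L/π)²)∫(u')², while ||u||_{H^1}² ≤ (1 + (L/π)²)∫(u')²; dividing yields the same α.) With (π/L)² = 4*π^2/25 and c = 0, the largest admissible constant is α = ((π/L)² + c)/((π/L)² + 1).
Simplifying, α = 4*π^2/(25 + 4*π^2).


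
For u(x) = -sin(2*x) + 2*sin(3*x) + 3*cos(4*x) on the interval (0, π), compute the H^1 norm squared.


||u||_{H^1(0,π)}^2 = -1224/7 + 99*π

u'(x) = -12*sin(4*x) - 2*cos(2*x) + 6*cos(3*x).
Expand u² and (u')² and integrate term by term on (0, π), using: for integers n ≥ 1, ∫_0^π sin²(nx) dx = ∫_0^π cos²(nx) dx = π/2; for n ≠ n', ∫_0^π sin(nx)sin(n'x) dx = ∫_0^π cos(nx)cos(n'x) dx = 0; and by product-to-sum, ∫_0^π sin(nx)cos(n'x) dx = ½∫_0^π [sin((n+n')x) + sin((n−n')x)] dx, which is 0 when n+n' is even and 2n/(n²−n'²) when n+n' is odd (it need not vanish on (0, π)).
  u² squared terms: (-1)²·∫sin(2x)² dx = 1·π/2 = π/2;  (2)²·∫sin(3x)² dx = 4·π/2 = 2*π;  (3)²·∫cos(4x)² dx = 9·π/2 = 9*π/2.
  u² cross terms: 2·(-1)·(2)·∫sin(2x)·sin(3x) dx = -4·(0) = 0;  2·(-1)·(3)·∫sin(2x)·cos(4x) dx = -6·(0) = 0;  2·(2)·(3)·∫sin(3x)·cos(4x) dx = 12·(-6/7) = -72/7.
  So ∫_0^π u² dx = π/2 + 2*π + 9*π/2 + 0 + 0 − 72/7 = -72/7 + 7*π.
  (u')² squared terms: (-12)²·∫sin(4x)² dx = 144·π/2 = 72*π;  (-2)²·∫cos(2x)² dx = 4·π/2 = 2*π;  (6)²·∫cos(3x)² dx = 36·π/2 = 18*π.
  (u')² cross terms: 2·(-12)·(-2)·∫sin(4x)·cos(2x) dx = 48·(0) = 0;  2·(-12)·(6)·∫sin(4x)·cos(3x) dx = -144·(8/7) = -1152/7;  2·(-2)·(6)·∫cos(2x)·cos(3x) dx = -24·(0) = 0.
  So ∫_0^π (u')² dx = 72*π + 2*π + 18*π + 0 − 1152/7 + 0 = -1152/7 + 92*π.
||u||_{H^1}^2 = (-72/7 + 7*π) + (-1152/7 + 92*π) = -1224/7 + 99*π.


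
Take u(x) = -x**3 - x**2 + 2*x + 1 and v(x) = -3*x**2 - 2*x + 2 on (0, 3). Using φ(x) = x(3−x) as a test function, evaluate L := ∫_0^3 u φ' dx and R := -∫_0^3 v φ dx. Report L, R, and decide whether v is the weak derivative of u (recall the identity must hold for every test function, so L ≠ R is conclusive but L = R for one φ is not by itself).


LHS = 819/20, RHS = 819/20. Yes, v = u' weakly.

u(x) = -x**3 - x**2 + 2*x + 1, classical derivative u'(x) = -3*x**2 - 2*x + 2.
φ(x) = x(3−x), so φ'(x) = 3 - 2*x.
Note φ(0) = φ(3) = 0, so the boundary term u·φ vanishes.
LHS = ∫_0^3 u(x) φ'(x) dx = ∫_0^3 (2*x^4 - x^3 - 7*x^2 + 4*x + 3) dx. Term by term:
  ∫_0^3 2*x^4 dx = 486/5;  ∫_0^3 -x^3 dx = -81/4;  ∫_0^3 -7*x^2 dx = -63;
  ∫_0^3 4*x dx = 18;  ∫_0^3 3 dx = 9.
Sum: 486/5 − 81/4 − 63 + 18 + 9 = 819/20.
So LHS = 819/20.
∫_0^3 v(x) φ(x) dx = ∫_0^3 (3*x^4 - 7*x^3 - 8*x^2 + 6*x) dx. Term by term:
  ∫_0^3 3*x^4 dx = 729/5;  ∫_0^3 -7*x^3 dx = -567/4;  ∫_0^3 -8*x^2 dx = -72;
  ∫_0^3 6*x dx = 27.
Sum: 729/5 − 567/4 − 72 + 27 = -819/20.
So RHS = -∫_0^3 v(x) φ(x) dx = 819/20.
LHS = RHS, so the identity holds for this test φ.
Moreover u is smooth here and v(x) = u'(x) = -3*x**2 - 2*x + 2 pointwise, so the identity holds for every test function. Hence v is the weak derivative of u.


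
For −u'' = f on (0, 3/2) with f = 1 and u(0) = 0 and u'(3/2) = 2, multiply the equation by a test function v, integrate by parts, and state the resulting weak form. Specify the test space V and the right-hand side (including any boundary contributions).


V = {v ∈ H^1(0, 3/2) : v(0) = 0} (test functions vanish at x = 0 where u is specified); weak form: ∫_0^3/2 u'v' dx = ∫_0^3/2 (1) v dx + 2·v(3/2) for all v ∈ V.

Multiply both sides by a test function v and integrate from 0 to 3/2:
  ∫_0^3/2 −u''(x) v(x) dx = ∫_0^3/2 f(x) v(x) dx.
Integrate the LHS by parts once:
  ∫_0^3/2 −u'' v dx = −[u'(x) v(x)]_0^3/2 + ∫_0^3/2 u'(x) v'(x) dx.
Thus ∫_0^3/2 u'(x) v'(x) dx = ∫_0^3/2 f(x) v(x) dx + [u'(x) v(x)]_0^3/2.
Choose V so that boundary terms are either known or forced to vanish.
Mixed BC: u(0) = 0 (Dirichlet) and u'(3/2) = 2 (Neumann). Define V = {v ∈ H^1(0, 3/2) : v(0) = 0}. Then [u' v]_0^3/2 = u'(3/2)·v(3/2) − u'(0)·0 = 2·v(3/2).
Weak formulation: find u (satisfying any essential BC) such that ∫_0^3/2 u'(x) v'(x) dx = ∫_0^3/2 f v dx + 2·v(3/2) for all v ∈ V (Dirichlet at 0 absorbed into V; Neumann datum at x = 3/2 contributes the boundary term).
Substituting f(x) = 1, the right-hand side is ∫_0^3/2 (1) v dx + 2·v(3/2).


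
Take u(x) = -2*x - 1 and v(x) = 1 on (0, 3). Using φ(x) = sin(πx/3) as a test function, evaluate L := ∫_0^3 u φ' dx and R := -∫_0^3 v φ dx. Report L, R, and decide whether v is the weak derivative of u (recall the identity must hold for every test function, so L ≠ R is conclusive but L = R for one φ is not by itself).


LHS = 12/π, RHS = -6/π. No, v is not the weak derivative of u.

u(x) = -2*x - 1, classical derivative u'(x) = -2.
φ(x) = sin(πx/3), so φ'(x) = π*cos(π*x/3)/3.
Note φ(0) = φ(3) = 0, so the boundary term u·φ vanishes.
LHS = ∫_0^3 u(x) φ'(x) dx = ∫_0^3 (-2*π*x*cos(π*x/3)/3 - π*cos(π*x/3)/3) dx. Term by term:
  ∫_0^3 -π*cos(π*x/3)/3 dx = 0;  ∫_0^3 -2*π*x*cos(π*x/3)/3 dx = 12/π.
Sum: 0 + 12/π = 12/π.
So LHS = 12/π.
∫_0^3 v(x) φ(x) dx = ∫_0^3 (sin(π*x/3)) dx. Term by term:
  ∫_0^3 sin(π*x/3) dx = 6/π.
So RHS = -∫_0^3 v(x) φ(x) dx = -6/π.
LHS − RHS = 18/π ≠ 0, so the identity fails.
(For a valid weak derivative the identity must hold for EVERY test function, in particular this one. The failure shows v is NOT the weak derivative of u.)
Correct weak derivative would be u'(x) = -2.


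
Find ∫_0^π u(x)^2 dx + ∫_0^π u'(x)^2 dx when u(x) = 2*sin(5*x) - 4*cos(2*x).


||u||_{H^1(0,π)}^2 = -800/21 + 92*π

u'(x) = 8*sin(2*x) + 10*cos(5*x).
Expand u² and (u')² and integrate term by term on (0, π), using: for integers n ≥ 1, ∫_0^π sin²(nx) dx = ∫_0^π cos²(nx) dx = π/2; for n ≠ n', ∫_0^π sin(nx)sin(n'x) dx = ∫_0^π cos(nx)cos(n'x) dx = 0; and by product-to-sum, ∫_0^π sin(nx)cos(n'x) dx = ½∫_0^π [sin((n+n')x) + sin((n−n')x)] dx, which is 0 when n+n' is even and 2n/(n²−n'²) when n+n' is odd (it need not vanish on (0, π)).
  u² squared terms: (-4)²·∫cos(2x)² dx = 16·π/2 = 8*π;  (2)²·∫sin(5x)² dx = 4·π/2 = 2*π.
  u² cross terms: 2·(-4)·(2)·∫cos(2x)·sin(5x) dx = -16·(10/21) = -160/21.
  So ∫_0^π u² dx = 8*π + 2*π − 160/21 = -160/21 + 10*π.
  (u')² squared terms: (8)²·∫sin(2x)² dx = 64·π/2 = 32*π;  (10)²·∫cos(5x)² dx = 100·π/2 = 50*π.
  (u')² cross terms: 2·(8)·(10)·∫sin(2x)·cos(5x) dx = 160·(-4/21) = -640/21.
  So ∫_0^π (u')² dx = 32*π + 50*π − 640/21 = -640/21 + 82*π.
||u||_{H^1}^2 = (-160/21 + 10*π) + (-640/21 + 82*π) = -800/21 + 92*π.


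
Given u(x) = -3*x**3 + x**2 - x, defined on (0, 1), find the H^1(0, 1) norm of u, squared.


||u||_{H^1}^2 = 3161/210

The H^1 norm (squared) on an interval (0, L) is
  ||u||_{H^1}^2 = ∫_0^L u(x)^2 dx + ∫_0^L u'(x)^2 dx.
Compute u'(x) = -9*x**2 + 2*x - 1.
Then u(x)^2 = 9*x**6 - 6*x**5 + 7*x**4 - 2*x**3 + x**2 and u'(x)^2 = 81*x**4 - 36*x**3 + 22*x**2 - 4*x + 1.
Integrate each monomial from 0 to 1 using ∫_0^1 c·x^n dx = c·1^(n+1)/(n+1):
  ∫_0^1 u(x)^2 dx = ∫_0^1 (9*x^6 - 6*x^5 + 7*x^4 - 2*x^3 + x^2) dx. Term by term:
    ∫_0^1 9*x^6 dx = 9/7;  ∫_0^1 -6*x^5 dx = -1;  ∫_0^1 7*x^4 dx = 7/5;
    ∫_0^1 -2*x^3 dx = -1/2;  ∫_0^1 x^2 dx = 1/3.
  Sum: 9/7 − 1 + 7/5 − 1/2 + 1/3 = 319/210.
  ∫_0^1 u'(x)^2 dx = ∫_0^1 (81*x^4 - 36*x^3 + 22*x^2 - 4*x + 1) dx. Term by term:
    ∫_0^1 81*x^4 dx = 81/5;  ∫_0^1 -36*x^3 dx = -9;  ∫_0^1 22*x^2 dx = 22/3;
    ∫_0^1 -4*x dx = -2;  ∫_0^1 1 dx = 1.
  Sum: 81/5 − 9 + 22/3 − 2 + 1 = 203/15.
Adding: ||u||_{H^1}^2 = 319/210 + 203/15 = 3161/210.


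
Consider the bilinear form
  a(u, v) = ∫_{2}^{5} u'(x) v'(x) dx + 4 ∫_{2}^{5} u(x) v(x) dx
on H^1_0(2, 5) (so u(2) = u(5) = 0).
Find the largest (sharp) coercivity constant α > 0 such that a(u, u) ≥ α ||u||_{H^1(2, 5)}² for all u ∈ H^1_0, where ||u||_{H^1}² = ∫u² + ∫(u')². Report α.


α = 1

Coercivity of a(·,·) on H^1_0(2, 5) means a(u, u) ≥ α ||u||_{H^1}² for every u ∈ H^1_0.
The interval has length L = 3, and Poincaré/coercivity depend only on L. Here a(u, u) = ∫(u')² + (4)·∫u².
Here c = 4 ≥ 1, so a(u,u) = ∫(u')² + c∫u² ≥ ∫(u')² + ∫u² = ||u||_{H^1}², i.e. α = 1 works. No larger α is possible: a(u,u) ≥ α||u||_{H^1}² means (1−α)∫(u')² ≥ (α−c)∫u², and for the modes u_n = sin(nπ(x−x₀)/L) (x₀ the left endpoint) one has ∫u_n²/∫(u_n')² = (L/(nπ))² → 0, so a(u_n,u_n)/||u_n||_{H^1}² → 1. Hence the optimal constant is α = 1.
Therefore α = 1.


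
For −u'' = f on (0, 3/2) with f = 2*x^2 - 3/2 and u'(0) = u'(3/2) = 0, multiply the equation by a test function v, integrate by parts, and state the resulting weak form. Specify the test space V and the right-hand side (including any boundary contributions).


V = H^1(0, 3/2) (no boundary constraint on v; u is determined up to an additive constant); weak form: ∫_0^3/2 u'v' dx = ∫_0^3/2 (2*x^2 - 3/2) v dx for all v ∈ V.

Multiply both sides by a test function v and integrate from 0 to 3/2:
  ∫_0^3/2 −u''(x) v(x) dx = ∫_0^3/2 f(x) v(x) dx.
Integrate the LHS by parts once:
  ∫_0^3/2 −u'' v dx = −[u'(x) v(x)]_0^3/2 + ∫_0^3/2 u'(x) v'(x) dx.
Thus ∫_0^3/2 u'(x) v'(x) dx = ∫_0^3/2 f(x) v(x) dx + [u'(x) v(x)]_0^3/2.
Choose V so that boundary terms are either known or forced to vanish.
u has homogeneous Neumann: u'(0) = u'(3/2) = 0. So [u' v]_0^3/2 = 0·v(3/2) − 0·v(0) = 0 for any v; take V = H^1(0, 3/2).
Weak formulation: find u (satisfying any essential BC) such that ∫_0^3/2 u'(x) v'(x) dx = ∫_0^3/2 f v dx for all v ∈ V (homogeneous Neumann, so boundary terms vanish).
Substituting f(x) = 2*x^2 - 3/2, the right-hand side is ∫_0^3/2 (2*x^2 - 3/2) v dx.
Compatibility check (pure Neumann): taking v ≡ 1 ∈ V gives 0 = ∫_0^3/2 f dx + (0) − (0), i.e. ∫_0^3/2 f dx must equal u'(0) − u'(3/2) = 0. Indeed ∫_0^3/2 (2*x^2 - 3/2) dx = 0, so the data are compatible. The solution is then unique only up to an additive constant (fix it e.g. by requiring ∫_0^3/2 u dx = 0).


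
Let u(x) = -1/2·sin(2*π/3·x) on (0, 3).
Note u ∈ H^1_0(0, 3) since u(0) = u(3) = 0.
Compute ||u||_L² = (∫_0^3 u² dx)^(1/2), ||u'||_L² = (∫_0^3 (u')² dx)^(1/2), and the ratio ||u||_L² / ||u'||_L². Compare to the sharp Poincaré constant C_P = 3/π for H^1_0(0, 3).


||u||_L² / ||u'||_L² = 3/(2*π) < C_P = 3/π.

u(x) = -1/2·sin(2*π/3·x), so u'(x) = -π*cos(2*π*x/3)/3.
Writing u(x) = A·sin(kπx/L) with A = -1/2 and k = 2, use ∫_0^L sin²(kπx/L) dx = L/2 and ∫_0^L cos²(kπx/L) dx = L/2.
u² = 1/4·sin²(2*π/3·x) and (u')² = π^2/9·cos²(2*π/3·x), and each of sin², cos² integrates to L/2 = 3/2 over (0, 3).
∫_0^3 u² dx = 3/8, so ||u||_L² = sqrt(6)/4.
∫_0^3 (u')² dx = π^2/6, so ||u'||_L² = sqrt(6)*π/6.
Ratio ||u||_L² / ||u'||_L² = 3/(2*π).
Sharp Poincaré constant on H^1_0(0, 3) is C_P = L/π = 3/π, achieved by sin(π/3·x).
This is the k = 2 harmonic; the ratio L/(kπ) is strictly less than C_P = L/π, consistent with the sharp inequality ||u||_L² ≤ C_P ||u'||_L².


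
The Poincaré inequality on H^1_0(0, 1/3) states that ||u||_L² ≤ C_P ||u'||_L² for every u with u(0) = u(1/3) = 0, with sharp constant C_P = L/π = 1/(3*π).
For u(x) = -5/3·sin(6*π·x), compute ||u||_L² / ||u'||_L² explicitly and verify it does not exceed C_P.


||u||_L² / ||u'||_L² = 1/(6*π) < C_P = 1/(3*π).

u(x) = -5/3·sin(6*π·x), so u'(x) = -10*π*cos(6*π*x).
Writing u(x) = A·sin(kπx/L) with A = -5/3 and k = 2, use ∫_0^L sin²(kπx/L) dx = L/2 and ∫_0^L cos²(kπx/L) dx = L/2.
u² = 25/9·sin²(6*π·x) and (u')² = 100*π^2·cos²(6*π·x), and each of sin², cos² integrates to L/2 = 1/6 over (0, 1/3).
∫_0^1/3 u² dx = 25/54, so ||u||_L² = 5*sqrt(6)/18.
∫_0^1/3 (u')² dx = 50*π^2/3, so ||u'||_L² = 5*sqrt(6)*π/3.
Ratio ||u||_L² / ||u'||_L² = 1/(6*π).
Sharp Poincaré constant on H^1_0(0, 1/3) is C_P = L/π = 1/(3*π), achieved by sin(3*π·x).
This is the k = 2 harmonic; the ratio L/(kπ) is strictly less than C_P = L/π, consistent with the sharp inequality ||u||_L² ≤ C_P ||u'||_L².


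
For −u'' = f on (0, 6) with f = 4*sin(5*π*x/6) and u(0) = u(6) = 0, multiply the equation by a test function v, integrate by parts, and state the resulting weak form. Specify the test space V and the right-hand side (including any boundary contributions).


V = H^1_0(0, 6) (so v(0) = v(6) = 0); weak form: ∫_0^6 u'v' dx = ∫_0^6 (4*sin(5*π*x/6)) v dx for all v ∈ V.

Multiply both sides by a test function v and integrate from 0 to 6:
  ∫_0^6 −u''(x) v(x) dx = ∫_0^6 f(x) v(x) dx.
Integrate the LHS by parts once:
  ∫_0^6 −u'' v dx = −[u'(x) v(x)]_0^6 + ∫_0^6 u'(x) v'(x) dx.
Thus ∫_0^6 u'(x) v'(x) dx = ∫_0^6 f(x) v(x) dx + [u'(x) v(x)]_0^6.
Choose V so that boundary terms are either known or forced to vanish.
u is Dirichlet: u(0) = u(6) = 0. Let V = H^1_0(0, 6); then v(0) = v(6) = 0, and [u' v]_0^6 = 0.
Weak formulation: find u (satisfying any essential BC) such that ∫_0^6 u'(x) v'(x) dx = ∫_0^6 f v dx for all v ∈ V.
Substituting f(x) = 4*sin(5*π*x/6), the right-hand side is ∫_0^6 (4*sin(5*π*x/6)) v dx.


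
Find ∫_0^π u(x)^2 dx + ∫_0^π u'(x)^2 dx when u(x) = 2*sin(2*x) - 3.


||u||_{H^1(0,π)}^2 = 19*π

u'(x) = 4*cos(2*x).
Expand u² and (u')² and integrate term by term on (0, π), using: for integers n ≥ 1, ∫_0^π sin²(nx) dx = ∫_0^π cos²(nx) dx = π/2; for n ≠ n', ∫_0^π sin(nx)sin(n'x) dx = ∫_0^π cos(nx)cos(n'x) dx = 0; and by product-to-sum, ∫_0^π sin(nx)cos(n'x) dx = ½∫_0^π [sin((n+n')x) + sin((n−n')x)] dx, which is 0 when n+n' is even and 2n/(n²−n'²) when n+n' is odd (it need not vanish on (0, π)). For the constant mode: ∫_0^π 1 dx = π, ∫_0^π cos(nx) dx = 0, ∫_0^π sin(nx) dx = (1−(−1)^n)/n.
  u² squared terms: (-3)²·∫1 dx = 9·π = 9*π;  (2)²·∫sin(2x)² dx = 4·π/2 = 2*π.
  u² cross terms: 2·(-3)·(2)·∫1·sin(2x) dx = -12·(0) = 0.
  So ∫_0^π u² dx = 9*π + 2*π + 0 = 11*π.
  (u')² squared terms: (4)²·∫cos(2x)² dx = 16·π/2 = 8*π.
  So ∫_0^π (u')² dx = 8*π.
||u||_{H^1}^2 = (11*π) + (8*π) = 19*π.


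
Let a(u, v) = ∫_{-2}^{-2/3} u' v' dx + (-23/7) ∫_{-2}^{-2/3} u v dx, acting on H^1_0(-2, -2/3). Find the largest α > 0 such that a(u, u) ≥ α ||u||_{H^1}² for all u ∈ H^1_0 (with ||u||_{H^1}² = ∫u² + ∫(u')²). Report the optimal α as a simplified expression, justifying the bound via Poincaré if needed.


α = (-368 + 63*π^2)/(7*(16 + 9*π^2))

Coercivity of a(·,·) on H^1_0(-2, -2/3) means a(u, u) ≥ α ||u||_{H^1}² for every u ∈ H^1_0.
The interval has length L = 4/3, and Poincaré/coercivity depend only on L. Here a(u, u) = ∫(u')² + (-23/7)·∫u².
Here c = -23/7 < 0 with |c| < (π/L)² = 9*π^2/16, so coercivity still holds. The condition a(u,u) ≥ α||u||_{H^1}² reads (1−α)∫(u')² ≥ (α−c)∫u². Any admissible α is ≤ 1 (rapidly oscillating u have ∫u²/∫(u')² → 0), and α = 1 would force 0 ≥ (1−c)∫u², impossible since c < 1; so 1−α > 0. By the sharp Poincaré inequality on H^1_0 of an interval of length L, ∫(u')² ≥ (π/L)²∫u² with equality for the first sine mode sin(π(x−x₀)/L) (x₀ the left endpoint), so the inequality holds for all u iff (1−α)(π/L)² ≥ α − c, i.e. α ≤ ((π/L)² + c)/((π/L)² + 1) = (1 + c(L/π)²)/(1 + (L/π)²). (Direct route, valid since c ≤ 0: Poincaré gives c∫u² ≥ c(L/π)²∫(u')², so a(u,u) ≥ (1 + c(L/π)²)∫(u')², while ||u||_{H^1}² ≤ (1 + (L/π)²)∫(u')²; dividing yields the same α.) With (π/L)² = 9*π^2/16 and c = -23/7, the largest admissible constant is α = ((π/L)² + c)/((π/L)² + 1).
Simplifying, α = (-368 + 63*π^2)/(7*(16 + 9*π^2)).


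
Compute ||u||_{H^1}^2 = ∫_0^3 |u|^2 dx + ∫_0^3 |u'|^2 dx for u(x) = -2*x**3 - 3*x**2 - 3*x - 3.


||u||_{H^1}^2 = 611199/70

The H^1 norm (squared) on an interval (0, L) is
  ||u||_{H^1}^2 = ∫_0^L u(x)^2 dx + ∫_0^L u'(x)^2 dx.
Compute u'(x) = -6*x**2 - 6*x - 3.
Then u(x)^2 = 4*x**6 + 12*x**5 + 21*x**4 + 30*x**3 + 27*x**2 + 18*x + 9 and u'(x)^2 = 36*x**4 + 72*x**3 + 72*x**2 + 36*x + 9.
Integrate each monomial from 0 to 3 using ∫_0^3 c·x^n dx = c·3^(n+1)/(n+1):
  ∫_0^3 u(x)^2 dx = ∫_0^3 (4*x^6 + 12*x^5 + 21*x^4 + 30*x^3 + 27*x^2 + 18*x + 9) dx. Term by term:
    ∫_0^3 4*x^6 dx = 8748/7;  ∫_0^3 12*x^5 dx = 1458;  ∫_0^3 21*x^4 dx = 5103/5;
    ∫_0^3 30*x^3 dx = 1215/2;  ∫_0^3 27*x^2 dx = 243;  ∫_0^3 18*x dx = 81;
    ∫_0^3 9 dx = 27.
  Sum: 8748/7 + 1458 + 5103/5 + 1215/2 + 243 + 81 + 27 = 328077/70.
  ∫_0^3 u'(x)^2 dx = ∫_0^3 (36*x^4 + 72*x^3 + 72*x^2 + 36*x + 9) dx. Term by term:
    ∫_0^3 36*x^4 dx = 8748/5;  ∫_0^3 72*x^3 dx = 1458;  ∫_0^3 72*x^2 dx = 648;
    ∫_0^3 36*x dx = 162;  ∫_0^3 9 dx = 27.
  Sum: 8748/5 + 1458 + 648 + 162 + 27 = 20223/5.
Adding: ||u||_{H^1}^2 = 328077/70 + 20223/5 = 611199/70.


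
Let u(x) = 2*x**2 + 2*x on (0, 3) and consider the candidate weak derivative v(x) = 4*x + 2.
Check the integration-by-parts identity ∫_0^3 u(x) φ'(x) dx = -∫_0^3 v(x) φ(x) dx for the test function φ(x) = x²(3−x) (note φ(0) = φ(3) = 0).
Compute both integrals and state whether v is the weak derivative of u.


LHS = -621/10, RHS = -621/10. Yes, v = u' weakly.

u(x) = 2*x**2 + 2*x, classical derivative u'(x) = 4*x + 2.
φ(x) = x²(3−x), so φ'(x) = 3*x*(2 - x).
Note φ(0) = φ(3) = 0, so the boundary term u·φ vanishes.
LHS = ∫_0^3 u(x) φ'(x) dx = ∫_0^3 (-6*x^4 + 6*x^3 + 12*x^2) dx. Term by term:
  ∫_0^3 -6*x^4 dx = -1458/5;  ∫_0^3 6*x^3 dx = 243/2;  ∫_0^3 12*x^2 dx = 108.
Sum: -1458/5 + 243/2 + 108 = -621/10.
So LHS = -621/10.
∫_0^3 v(x) φ(x) dx = ∫_0^3 (-4*x^4 + 10*x^3 + 6*x^2) dx. Term by term:
  ∫_0^3 -4*x^4 dx = -972/5;  ∫_0^3 10*x^3 dx = 405/2;  ∫_0^3 6*x^2 dx = 54.
Sum: -972/5 + 405/2 + 54 = 621/10.
So RHS = -∫_0^3 v(x) φ(x) dx = -621/10.
LHS = RHS, so the identity holds for this test φ.
Moreover u is smooth here and v(x) = u'(x) = 4*x + 2 pointwise, so the identity holds for every test function. Hence v is the weak derivative of u.


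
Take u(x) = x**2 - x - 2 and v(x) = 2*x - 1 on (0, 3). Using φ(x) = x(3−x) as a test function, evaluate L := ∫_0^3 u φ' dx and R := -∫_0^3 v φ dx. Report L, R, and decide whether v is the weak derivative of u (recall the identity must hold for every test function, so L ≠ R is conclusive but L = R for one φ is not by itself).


LHS = -9, RHS = -9. Yes, v = u' weakly.

u(x) = x**2 - x - 2, classical derivative u'(x) = 2*x - 1.
φ(x) = x(3−x), so φ'(x) = 3 - 2*x.
Note φ(0) = φ(3) = 0, so the boundary term u·φ vanishes.
LHS = ∫_0^3 u(x) φ'(x) dx = ∫_0^3 (-2*x^3 + 5*x^2 + x - 6) dx. Term by term:
  ∫_0^3 -2*x^3 dx = -81/2;  ∫_0^3 5*x^2 dx = 45;  ∫_0^3 x dx = 9/2;
  ∫_0^3 -6 dx = -18.
Sum: -81/2 + 45 + 9/2 − 18 = -9.
So LHS = -9.
∫_0^3 v(x) φ(x) dx = ∫_0^3 (-2*x^3 + 7*x^2 - 3*x) dx. Term by term:
  ∫_0^3 -2*x^3 dx = -81/2;  ∫_0^3 7*x^2 dx = 63;  ∫_0^3 -3*x dx = -27/2.
Sum: -81/2 + 63 − 27/2 = 9.
So RHS = -∫_0^3 v(x) φ(x) dx = -9.
LHS = RHS, so the identity holds for this test φ.
Moreover u is smooth here and v(x) = u'(x) = 2*x - 1 pointwise, so the identity holds for every test function. Hence v is the weak derivative of u.


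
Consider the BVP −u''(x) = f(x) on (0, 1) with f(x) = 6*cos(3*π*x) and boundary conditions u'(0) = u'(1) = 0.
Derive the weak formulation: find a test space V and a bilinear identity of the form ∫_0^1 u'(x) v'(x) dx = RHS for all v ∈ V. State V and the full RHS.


V = H^1(0, 1) (no boundary constraint on v; u is determined up to an additive constant); weak form: ∫_0^1 u'v' dx = ∫_0^1 (6*cos(3*π*x)) v dx for all v ∈ V.

Multiply both sides by a test function v and integrate from 0 to 1:
  ∫_0^1 −u''(x) v(x) dx = ∫_0^1 f(x) v(x) dx.
Integrate the LHS by parts once:
  ∫_0^1 −u'' v dx = −[u'(x) v(x)]_0^1 + ∫_0^1 u'(x) v'(x) dx.
Thus ∫_0^1 u'(x) v'(x) dx = ∫_0^1 f(x) v(x) dx + [u'(x) v(x)]_0^1.
Choose V so that boundary terms are either known or forced to vanish.
u has homogeneous Neumann: u'(0) = u'(1) = 0. So [u' v]_0^1 = 0·v(1) − 0·v(0) = 0 for any v; take V = H^1(0, 1).
Weak formulation: find u (satisfying any essential BC) such that ∫_0^1 u'(x) v'(x) dx = ∫_0^1 f v dx for all v ∈ V (homogeneous Neumann, so boundary terms vanish).
Substituting f(x) = 6*cos(3*π*x), the right-hand side is ∫_0^1 (6*cos(3*π*x)) v dx.
Compatibility check (pure Neumann): taking v ≡ 1 ∈ V gives 0 = ∫_0^1 f dx + (0) − (0), i.e. ∫_0^1 f dx must equal u'(0) − u'(1) = 0. Indeed ∫_0^1 (6*cos(3*π*x)) dx = 0, so the data are compatible. The solution is then unique only up to an additive constant (fix it e.g. by requiring ∫_0^1 u dx = 0).


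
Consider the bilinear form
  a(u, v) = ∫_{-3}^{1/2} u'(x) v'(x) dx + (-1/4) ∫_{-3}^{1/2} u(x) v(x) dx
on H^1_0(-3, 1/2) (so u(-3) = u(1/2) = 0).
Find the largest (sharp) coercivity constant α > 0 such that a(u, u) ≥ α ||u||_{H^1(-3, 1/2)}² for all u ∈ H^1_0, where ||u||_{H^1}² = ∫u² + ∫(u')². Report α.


α = (-49 + 16*π^2)/(4*(4*π^2 + 49))

Coercivity of a(·,·) on H^1_0(-3, 1/2) means a(u, u) ≥ α ||u||_{H^1}² for every u ∈ H^1_0.
The interval has length L = 7/2, and Poincaré/coercivity depend only on L. Here a(u, u) = ∫(u')² + (-1/4)·∫u².
Here c = -1/4 < 0 with |c| < (π/L)² = 4*π^2/49, so coercivity still holds. The condition a(u,u) ≥ α||u||_{H^1}² reads (1−α)∫(u')² ≥ (α−c)∫u². Any admissible α is ≤ 1 (rapidly oscillating u have ∫u²/∫(u')² → 0), and α = 1 would force 0 ≥ (1−c)∫u², impossible since c < 1; so 1−α > 0. By the sharp Poincaré inequality on H^1_0 of an interval of length L, ∫(u')² ≥ (π/L)²∫u² with equality for the first sine mode sin(π(x−x₀)/L) (x₀ the left endpoint), so the inequality holds for all u iff (1−α)(π/L)² ≥ α − c, i.e. α ≤ ((π/L)² + c)/((π/L)² + 1) = (1 + c(L/π)²)/(1 + (L/π)²). (Direct route, valid since c ≤ 0: Poincaré gives c∫u² ≥ c(L/π)²∫(u')², so a(u,u) ≥ (1 + c(L/π)²)∫(u')², while ||u||_{H^1}² ≤ (1 + (L/π)²)∫(u')²; dividing yields the same α.) With (π/L)² = 4*π^2/49 and c = -1/4, the largest admissible constant is α = ((π/L)² + c)/((π/L)² + 1).
Simplifying, α = (-49 + 16*π^2)/(4*(4*π^2 + 49)).


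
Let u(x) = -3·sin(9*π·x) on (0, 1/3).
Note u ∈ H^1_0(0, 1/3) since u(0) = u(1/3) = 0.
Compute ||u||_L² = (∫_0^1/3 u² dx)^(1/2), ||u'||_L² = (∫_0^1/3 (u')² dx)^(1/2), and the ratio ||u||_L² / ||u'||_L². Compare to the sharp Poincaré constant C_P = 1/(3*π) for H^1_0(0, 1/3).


||u||_L² / ||u'||_L² = 1/(9*π) < C_P = 1/(3*π).

u(x) = -3·sin(9*π·x), so u'(x) = -27*π*cos(9*π*x).
Writing u(x) = A·sin(kπx/L) with A = -3 and k = 3, use ∫_0^L sin²(kπx/L) dx = L/2 and ∫_0^L cos²(kπx/L) dx = L/2.
u² = 9·sin²(9*π·x) and (u')² = 729*π^2·cos²(9*π·x), and each of sin², cos² integrates to L/2 = 1/6 over (0, 1/3).
∫_0^1/3 u² dx = 3/2, so ||u||_L² = sqrt(6)/2.
∫_0^1/3 (u')² dx = 243*π^2/2, so ||u'||_L² = 9*sqrt(6)*π/2.
Ratio ||u||_L² / ||u'||_L² = 1/(9*π).
Sharp Poincaré constant on H^1_0(0, 1/3) is C_P = L/π = 1/(3*π), achieved by sin(3*π·x).
This is the k = 3 harmonic; the ratio L/(kπ) is strictly less than C_P = L/π, consistent with the sharp inequality ||u||_L² ≤ C_P ||u'||_L².


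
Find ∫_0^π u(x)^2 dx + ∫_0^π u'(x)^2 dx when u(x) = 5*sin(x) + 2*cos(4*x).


||u||_{H^1(0,π)}^2 = -136/3 + 59*π

u'(x) = -8*sin(4*x) + 5*cos(x).
Expand u² and (u')² and integrate term by term on (0, π), using: for integers n ≥ 1, ∫_0^π sin²(nx) dx = ∫_0^π cos²(nx) dx = π/2; for n ≠ n', ∫_0^π sin(nx)sin(n'x) dx = ∫_0^π cos(nx)cos(n'x) dx = 0; and by product-to-sum, ∫_0^π sin(nx)cos(n'x) dx = ½∫_0^π [sin((n+n')x) + sin((n−n')x)] dx, which is 0 when n+n' is even and 2n/(n²−n'²) when n+n' is odd (it need not vanish on (0, π)).
  u² squared terms: (2)²·∫cos(4x)² dx = 4·π/2 = 2*π;  (5)²·∫sin(x)² dx = 25·π/2 = 25*π/2.
  u² cross terms: 2·(2)·(5)·∫cos(4x)·sin(x) dx = 20·(-2/15) = -8/3.
  So ∫_0^π u² dx = 2*π + 25*π/2 − 8/3 = -8/3 + 29*π/2.
  (u')² squared terms: (-8)²·∫sin(4x)² dx = 64·π/2 = 32*π;  (5)²·∫cos(x)² dx = 25·π/2 = 25*π/2.
  (u')² cross terms: 2·(-8)·(5)·∫sin(4x)·cos(x) dx = -80·(8/15) = -128/3.
  So ∫_0^π (u')² dx = 32*π + 25*π/2 − 128/3 = -128/3 + 89*π/2.
||u||_{H^1}^2 = (-8/3 + 29*π/2) + (-128/3 + 89*π/2) = -136/3 + 59*π.


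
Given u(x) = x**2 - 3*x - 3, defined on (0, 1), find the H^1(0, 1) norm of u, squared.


||u||_{H^1}^2 = 661/30

The H^1 norm (squared) on an interval (0, L) is
  ||u||_{H^1}^2 = ∫_0^L u(x)^2 dx + ∫_0^L u'(x)^2 dx.
Compute u'(x) = 2*x - 3.
Then u(x)^2 = x**4 - 6*x**3 + 3*x**2 + 18*x + 9 and u'(x)^2 = 4*x**2 - 12*x + 9.
Integrate each monomial from 0 to 1 using ∫_0^1 c·x^n dx = c·1^(n+1)/(n+1):
  ∫_0^1 u(x)^2 dx = ∫_0^1 (x^4 - 6*x^3 + 3*x^2 + 18*x + 9) dx. Term by term:
    ∫_0^1 x^4 dx = 1/5;  ∫_0^1 -6*x^3 dx = -3/2;  ∫_0^1 3*x^2 dx = 1;
    ∫_0^1 18*x dx = 9;  ∫_0^1 9 dx = 9.
  Sum: 1/5 − 3/2 + 1 + 9 + 9 = 177/10.
  ∫_0^1 u'(x)^2 dx = ∫_0^1 (4*x^2 - 12*x + 9) dx. Term by term:
    ∫_0^1 4*x^2 dx = 4/3;  ∫_0^1 -12*x dx = -6;  ∫_0^1 9 dx = 9.
  Sum: 4/3 − 6 + 9 = 13/3.
Adding: ||u||_{H^1}^2 = 177/10 + 13/3 = 661/30.


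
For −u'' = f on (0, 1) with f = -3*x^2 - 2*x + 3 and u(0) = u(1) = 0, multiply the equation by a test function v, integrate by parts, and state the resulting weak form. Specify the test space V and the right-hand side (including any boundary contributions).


V = H^1_0(0, 1) (so v(0) = v(1) = 0); weak form: ∫_0^1 u'v' dx = ∫_0^1 (-3*x^2 - 2*x + 3) v dx for all v ∈ V.

Multiply both sides by a test function v and integrate from 0 to 1:
  ∫_0^1 −u''(x) v(x) dx = ∫_0^1 f(x) v(x) dx.
Integrate the LHS by parts once:
  ∫_0^1 −u'' v dx = −[u'(x) v(x)]_0^1 + ∫_0^1 u'(x) v'(x) dx.
Thus ∫_0^1 u'(x) v'(x) dx = ∫_0^1 f(x) v(x) dx + [u'(x) v(x)]_0^1.
Choose V so that boundary terms are either known or forced to vanish.
u is Dirichlet: u(0) = u(1) = 0. Let V = H^1_0(0, 1); then v(0) = v(1) = 0, and [u' v]_0^1 = 0.
Weak formulation: find u (satisfying any essential BC) such that ∫_0^1 u'(x) v'(x) dx = ∫_0^1 f v dx for all v ∈ V.
Substituting f(x) = -3*x^2 - 2*x + 3, the right-hand side is ∫_0^1 (-3*x^2 - 2*x + 3) v dx.
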